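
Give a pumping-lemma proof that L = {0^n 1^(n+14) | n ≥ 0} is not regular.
Assume L is regular with pumping length p. Idea: pumping the 0-block breaks the fixed offset of 14.
Choose s = 0^p 1^(p+14) ∈ L. By the pumping lemma, s = xyz with |xy| ≤ p, |y| > 0, so y = 0^k with k ≥ 1. Then xy²z = 0^(p+k) 1^(p+14). For this to be in L we would need p+14 = (p+k)+14, i.e. k = 0, contradicting k ≥ 1. So xy²z ∉ L.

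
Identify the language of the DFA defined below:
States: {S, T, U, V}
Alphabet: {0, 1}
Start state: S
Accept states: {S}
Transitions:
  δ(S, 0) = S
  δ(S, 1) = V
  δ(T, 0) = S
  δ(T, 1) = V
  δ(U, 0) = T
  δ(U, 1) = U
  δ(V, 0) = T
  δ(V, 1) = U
Testing a few strings:
  '101' → reject
  '0' → accept
  '1010' → reject
  '011' → reject
State roles: S=value ≡ 0 (mod 4); T=value ≡ 2 (mod 4); U=value ≡ 3 (mod 4); V=value ≡ 1 (mod 4)
All binary strings representing a multiple of 4 (read in base 2; leading zeros allowed and ε counts as 0)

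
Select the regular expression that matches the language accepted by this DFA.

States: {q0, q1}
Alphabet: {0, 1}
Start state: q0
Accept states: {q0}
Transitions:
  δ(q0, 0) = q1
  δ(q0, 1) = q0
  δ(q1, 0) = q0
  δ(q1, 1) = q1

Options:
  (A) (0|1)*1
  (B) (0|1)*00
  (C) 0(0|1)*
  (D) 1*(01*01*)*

Check each option against the DFA on short strings; one disagreement eliminates an option:
  (A) (0|1)*1: on ε the DFA stays in q0 and accepts (q0 ∈ Accept), but the regex does not match it → eliminate
  (B) (0|1)*00: on ε the DFA stays in q0 and accepts (q0 ∈ Accept), but the regex does not match it → eliminate
  (C) 0(0|1)*: on ε the DFA stays in q0 and accepts (q0 ∈ Accept), but the regex does not match it → eliminate
  (D) 1*(01*01*)*: agrees with the DFA on every string of length ≤ 6
Only (D) is consistent with the DFA.
(D) 1*(01*01*)*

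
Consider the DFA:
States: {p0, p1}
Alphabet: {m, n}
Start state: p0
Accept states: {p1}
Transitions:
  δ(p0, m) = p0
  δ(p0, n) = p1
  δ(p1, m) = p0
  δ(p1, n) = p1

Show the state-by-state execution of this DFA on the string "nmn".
read 'n': p0 → p1
  read 'm': p1 → p0
  read 'n': p0 → p1
p0 -> p1 -> p0 -> p1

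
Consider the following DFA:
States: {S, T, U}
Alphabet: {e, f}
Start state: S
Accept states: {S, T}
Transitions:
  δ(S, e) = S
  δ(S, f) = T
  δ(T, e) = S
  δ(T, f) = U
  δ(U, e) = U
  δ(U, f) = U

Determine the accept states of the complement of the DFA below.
Complement accept states = All states \ Original accept states
= {S, T, U} \ {S, T}
{U}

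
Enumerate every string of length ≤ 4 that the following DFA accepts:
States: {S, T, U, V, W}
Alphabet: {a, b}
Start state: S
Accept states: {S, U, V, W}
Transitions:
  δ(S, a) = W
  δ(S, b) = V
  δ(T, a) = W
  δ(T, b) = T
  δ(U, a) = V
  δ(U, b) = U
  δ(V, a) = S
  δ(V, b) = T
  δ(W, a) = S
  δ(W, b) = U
ε, a, b, aa, ab, ba, aaa, aab, aba, abb, baa, bab, bba, aaaa, aaab, aaba, abaa, abba, abbb, baaa, baab, baba, bbaa, bbab, bbba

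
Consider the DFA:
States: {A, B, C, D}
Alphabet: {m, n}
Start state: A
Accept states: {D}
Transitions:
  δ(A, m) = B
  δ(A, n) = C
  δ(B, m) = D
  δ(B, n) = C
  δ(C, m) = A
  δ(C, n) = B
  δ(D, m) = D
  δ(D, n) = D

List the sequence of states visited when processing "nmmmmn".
read 'n': A → C
  read 'm': C → A
  read 'm': A → B
  read 'm': B → D
  read 'm': D → D
  read 'n': D → D
A -> C -> A -> B -> D -> D -> D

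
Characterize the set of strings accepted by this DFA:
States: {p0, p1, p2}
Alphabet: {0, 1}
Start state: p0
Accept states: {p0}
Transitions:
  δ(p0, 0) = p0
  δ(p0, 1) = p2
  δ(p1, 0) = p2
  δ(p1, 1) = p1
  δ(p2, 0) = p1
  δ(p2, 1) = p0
Testing a few strings:
  '1' → reject
  '1100' → accept
  '0011' → accept
  '0000' → accept
State roles: p0=value ≡ 0 (mod 3); p1=value ≡ 2 (mod 3); p2=value ≡ 1 (mod 3)
All binary strings representing a multiple of 3 (read in base 2; leading zeros allowed and ε counts as 0)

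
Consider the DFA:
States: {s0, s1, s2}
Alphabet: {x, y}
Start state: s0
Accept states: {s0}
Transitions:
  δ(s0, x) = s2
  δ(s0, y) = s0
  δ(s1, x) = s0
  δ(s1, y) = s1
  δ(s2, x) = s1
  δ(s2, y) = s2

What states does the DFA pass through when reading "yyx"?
read 'y': s0 → s0
  read 'y': s0 → s0
  read 'x': s0 → s2
s0 -> s0 -> s0 -> s2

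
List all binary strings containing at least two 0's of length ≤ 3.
00, 000, 001, 010, 100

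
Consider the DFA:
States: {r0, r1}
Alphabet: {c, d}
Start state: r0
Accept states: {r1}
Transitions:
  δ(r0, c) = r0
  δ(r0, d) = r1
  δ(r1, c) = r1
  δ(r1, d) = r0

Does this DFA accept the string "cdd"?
Processing string "cdd":
  r0 --c--> r0
  r0 --d--> r1
  r1 --d--> r0
Final state: r0
Accept states: {r1}
No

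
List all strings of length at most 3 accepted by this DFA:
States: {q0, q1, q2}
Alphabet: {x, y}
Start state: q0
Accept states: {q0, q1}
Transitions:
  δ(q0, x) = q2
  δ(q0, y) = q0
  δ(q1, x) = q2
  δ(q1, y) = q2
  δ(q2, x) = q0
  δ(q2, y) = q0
ε, y, xx, xy, yy, xxy, xyy, yxx, yxy, yyy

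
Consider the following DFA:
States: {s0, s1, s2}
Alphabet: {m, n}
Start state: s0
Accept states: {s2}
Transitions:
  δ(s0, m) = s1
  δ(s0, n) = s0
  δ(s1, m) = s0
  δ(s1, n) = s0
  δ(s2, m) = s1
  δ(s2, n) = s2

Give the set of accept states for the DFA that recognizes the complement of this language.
Complement accept states = All states \ Original accept states
= {s0, s1, s2} \ {s2}
{s0, s1}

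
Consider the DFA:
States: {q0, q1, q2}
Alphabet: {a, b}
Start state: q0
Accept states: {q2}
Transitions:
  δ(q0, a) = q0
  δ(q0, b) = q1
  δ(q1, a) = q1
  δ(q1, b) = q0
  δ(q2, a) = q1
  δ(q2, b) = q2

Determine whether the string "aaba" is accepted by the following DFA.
Processing string "aaba":
  q0 --a--> q0
  q0 --a--> q0
  q0 --b--> q1
  q1 --a--> q1
Final state: q1
Accept states: {q2}
No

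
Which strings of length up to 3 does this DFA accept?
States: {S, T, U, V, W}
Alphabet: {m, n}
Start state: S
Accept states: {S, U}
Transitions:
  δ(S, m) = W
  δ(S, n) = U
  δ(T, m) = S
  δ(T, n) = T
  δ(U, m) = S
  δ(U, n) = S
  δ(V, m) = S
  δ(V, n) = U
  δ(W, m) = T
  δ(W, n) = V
ε, n, nm, nn, mmm, mnm, mnn, nmn, nnn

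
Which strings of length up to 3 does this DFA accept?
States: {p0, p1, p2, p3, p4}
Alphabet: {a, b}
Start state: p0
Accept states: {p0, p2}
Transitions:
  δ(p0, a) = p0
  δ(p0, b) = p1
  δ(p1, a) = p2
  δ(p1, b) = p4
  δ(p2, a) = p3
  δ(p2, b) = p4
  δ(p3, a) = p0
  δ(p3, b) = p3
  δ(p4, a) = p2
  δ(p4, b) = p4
ε, a, aa, ba, aaa, aba, bba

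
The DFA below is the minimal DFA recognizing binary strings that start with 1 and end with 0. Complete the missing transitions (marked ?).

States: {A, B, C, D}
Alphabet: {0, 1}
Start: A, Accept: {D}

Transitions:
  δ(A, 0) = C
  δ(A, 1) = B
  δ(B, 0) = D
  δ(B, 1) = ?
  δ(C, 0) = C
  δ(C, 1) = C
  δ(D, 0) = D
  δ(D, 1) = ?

From the language and accept set, identify what each state tracks — A: no input read; B: started with 1, last symbol 1; C: started with 0 (dead); D: started with 1, last symbol 0.
Each missing δ(q, a) is the state matching the new tracked value after reading a.
δ(B, 1) = B; δ(D, 1) = B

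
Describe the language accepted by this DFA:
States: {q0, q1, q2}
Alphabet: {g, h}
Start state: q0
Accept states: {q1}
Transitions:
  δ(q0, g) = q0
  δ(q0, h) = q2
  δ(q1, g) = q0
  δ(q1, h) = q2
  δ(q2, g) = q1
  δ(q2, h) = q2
Testing a few strings:
  'ghg' → accept
  'hhgg' → reject
  'hghg' → accept
  'ghgg' → reject
State roles: q0=no suffix match; q1=suffix is hg; q2=one trailing h
All strings over {g,h} ending with hg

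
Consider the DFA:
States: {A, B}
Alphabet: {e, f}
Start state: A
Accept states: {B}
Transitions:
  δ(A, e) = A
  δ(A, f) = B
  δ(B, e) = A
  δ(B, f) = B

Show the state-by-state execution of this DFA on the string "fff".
read 'f': A → B
  read 'f': B → B
  read 'f': B → B
A -> B -> B -> B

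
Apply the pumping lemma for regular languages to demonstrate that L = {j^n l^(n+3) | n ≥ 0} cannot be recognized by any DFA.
Assume L is regular with pumping length p. Idea: pumping the j-block breaks the fixed offset of 3.
Choose s = j^p l^(p+3) ∈ L. By the pumping lemma, s = xyz with |xy| ≤ p, |y| > 0, so y = j^k with k ≥ 1. Then xy²z = j^(p+k) l^(p+3). For this to be in L we would need p+3 = (p+k)+3, i.e. k = 0, contradicting k ≥ 1. So xy²z ∉ L.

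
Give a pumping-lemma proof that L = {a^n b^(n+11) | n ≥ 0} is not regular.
Assume L is regular with pumping length p. Idea: pumping the a-block breaks the fixed offset of 11.
Choose s = a^p b^(p+11) ∈ L. By the pumping lemma, s = xyz with |xy| ≤ p, |y| > 0, so y = a^k with k ≥ 1. Then xy²z = a^(p+k) b^(p+11). For this to be in L we would need p+11 = (p+k)+11, i.e. k = 0, contradicting k ≥ 1. So xy²z ∉ L.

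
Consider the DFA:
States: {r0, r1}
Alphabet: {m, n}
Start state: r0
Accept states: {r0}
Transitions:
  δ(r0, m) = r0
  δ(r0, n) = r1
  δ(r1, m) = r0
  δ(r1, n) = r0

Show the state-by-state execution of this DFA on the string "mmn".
read 'm': r0 → r0
  read 'm': r0 → r0
  read 'n': r0 → r1
r0 -> r0 -> r0 -> r1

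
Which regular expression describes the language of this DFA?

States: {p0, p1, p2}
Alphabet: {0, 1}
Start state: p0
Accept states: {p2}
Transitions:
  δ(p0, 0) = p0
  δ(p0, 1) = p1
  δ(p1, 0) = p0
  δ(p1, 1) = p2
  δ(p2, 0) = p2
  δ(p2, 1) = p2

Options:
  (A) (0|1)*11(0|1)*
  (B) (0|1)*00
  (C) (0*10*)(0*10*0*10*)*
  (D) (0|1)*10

Check each option against the DFA on short strings; one disagreement eliminates an option:
  (A) (0|1)*11(0|1)*: agrees with the DFA on every string of length ≤ 6
  (B) (0|1)*00: on '00' the DFA goes p0 → p0 → p0 and rejects (p0 ∉ Accept), but the regex matches it → eliminate
  (C) (0*10*)(0*10*0*10*)*: on '1' the DFA goes p0 → p1 and rejects (p1 ∉ Accept), but the regex matches it → eliminate
  (D) (0|1)*10: on '10' the DFA goes p0 → p1 → p0 and rejects (p0 ∉ Accept), but the regex matches it → eliminate
Only (A) is consistent with the DFA.
(A) (0|1)*11(0|1)*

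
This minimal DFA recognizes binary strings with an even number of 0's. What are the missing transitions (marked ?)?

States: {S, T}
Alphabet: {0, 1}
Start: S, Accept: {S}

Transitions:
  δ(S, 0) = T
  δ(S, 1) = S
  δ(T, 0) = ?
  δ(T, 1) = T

From the language and accept set, identify what each state tracks — S: even number of 0's so far; T: odd number of 0's so far.
Each missing δ(q, a) is the state matching the new tracked value after reading a.
δ(T, 0) = S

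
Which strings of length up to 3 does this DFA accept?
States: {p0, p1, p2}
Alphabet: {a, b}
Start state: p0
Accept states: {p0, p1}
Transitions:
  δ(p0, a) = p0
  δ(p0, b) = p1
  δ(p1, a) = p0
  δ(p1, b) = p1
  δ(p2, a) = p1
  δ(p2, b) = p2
ε, a, b, aa, ab, ba, bb, aaa, aab, aba, abb, baa, bab, bba, bbb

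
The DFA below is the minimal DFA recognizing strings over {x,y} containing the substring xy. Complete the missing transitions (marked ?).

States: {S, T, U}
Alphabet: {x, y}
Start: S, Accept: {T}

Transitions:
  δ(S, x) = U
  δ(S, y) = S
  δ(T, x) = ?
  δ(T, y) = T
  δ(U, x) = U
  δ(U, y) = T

From the language and accept set, identify what each state tracks — S: no x seen yet; T: substring xy seen; U: seen a x, waiting for y.
Each missing δ(q, a) is the state matching the new tracked value after reading a.
δ(T, x) = T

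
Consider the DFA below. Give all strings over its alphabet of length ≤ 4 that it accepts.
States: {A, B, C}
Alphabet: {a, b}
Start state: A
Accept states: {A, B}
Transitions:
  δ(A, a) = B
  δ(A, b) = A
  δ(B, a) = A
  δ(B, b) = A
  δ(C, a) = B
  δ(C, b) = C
ε, a, b, aa, ab, ba, bb, aaa, aab, aba, abb, baa, bab, bba, bbb, aaaa, aaab, aaba, aabb, abaa, abab, abba, abbb, baaa, baab, baba, babb, bbaa, bbab, bbba, bbbb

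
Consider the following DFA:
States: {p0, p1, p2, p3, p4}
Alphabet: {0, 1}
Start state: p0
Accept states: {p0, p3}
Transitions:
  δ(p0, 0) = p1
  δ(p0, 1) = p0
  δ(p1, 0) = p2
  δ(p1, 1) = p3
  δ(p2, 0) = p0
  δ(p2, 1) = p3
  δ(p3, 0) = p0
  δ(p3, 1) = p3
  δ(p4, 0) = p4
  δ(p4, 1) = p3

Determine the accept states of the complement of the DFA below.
Complement accept states = All states \ Original accept states
= {p0, p1, p2, p3, p4} \ {p0, p3}
{p1, p2, p4}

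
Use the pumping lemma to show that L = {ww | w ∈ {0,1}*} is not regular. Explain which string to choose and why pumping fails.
Assume L is regular with pumping length p. Idea: pumping the leading 0-block breaks the equality of the two halves.
Choose s = 0^p 1 0^p 1 ∈ L (with w = 0^p 1). |s| = 2p+2 ≥ p. By the pumping lemma, s = xyz with |xy| ≤ p, |y| > 0, so y = 0^k with k ≥ 1, in the first 0-block. Then xy²z = 0^(p+k) 1 0^p 1, of length 2p+2+k. If k is odd this length is odd, so it cannot be of the form ww. If k is even, each half has length p+1+k/2 ≤ p+k, so the first half lies entirely inside the leading 0-block and contains no 1, while the second half ends in 1; the halves differ. Either way xy²z ∉ L.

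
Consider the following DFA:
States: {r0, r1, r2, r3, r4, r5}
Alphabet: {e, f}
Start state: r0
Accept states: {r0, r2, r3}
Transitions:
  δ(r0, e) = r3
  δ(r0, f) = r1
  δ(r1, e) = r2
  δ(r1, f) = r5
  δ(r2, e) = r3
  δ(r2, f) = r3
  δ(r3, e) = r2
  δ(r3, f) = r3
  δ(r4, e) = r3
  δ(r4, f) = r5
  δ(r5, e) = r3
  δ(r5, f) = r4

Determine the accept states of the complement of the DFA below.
Complement accept states = All states \ Original accept states
= {r0, r1, r2, r3, r4, r5} \ {r0, r2, r3}
{r1, r4, r5}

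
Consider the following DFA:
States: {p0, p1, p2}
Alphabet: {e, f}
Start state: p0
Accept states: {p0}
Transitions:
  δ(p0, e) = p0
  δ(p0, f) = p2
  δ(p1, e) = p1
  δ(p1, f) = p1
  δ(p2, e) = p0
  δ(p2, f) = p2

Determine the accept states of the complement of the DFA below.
Complement accept states = All states \ Original accept states
= {p0, p1, p2} \ {p0}
{p1, p2}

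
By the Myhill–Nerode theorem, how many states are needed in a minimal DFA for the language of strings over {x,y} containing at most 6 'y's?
By Myhill–Nerode, count the distinguishable equivalence classes: 8 classes — having seen 0, 1, …, 6, or >6 copies of 'y'; counts 0 through 6 are accepting and >6 is dead.
8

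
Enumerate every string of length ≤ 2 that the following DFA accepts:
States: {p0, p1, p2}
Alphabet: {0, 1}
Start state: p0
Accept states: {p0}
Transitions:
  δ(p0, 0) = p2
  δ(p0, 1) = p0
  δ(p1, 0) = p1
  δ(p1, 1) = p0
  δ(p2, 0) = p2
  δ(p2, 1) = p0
ε, 1, 01, 11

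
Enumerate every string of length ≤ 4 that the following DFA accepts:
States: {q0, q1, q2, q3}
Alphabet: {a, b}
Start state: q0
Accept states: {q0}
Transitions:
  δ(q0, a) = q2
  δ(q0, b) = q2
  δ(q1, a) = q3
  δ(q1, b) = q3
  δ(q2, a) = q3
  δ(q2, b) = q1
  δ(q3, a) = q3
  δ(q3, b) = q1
ε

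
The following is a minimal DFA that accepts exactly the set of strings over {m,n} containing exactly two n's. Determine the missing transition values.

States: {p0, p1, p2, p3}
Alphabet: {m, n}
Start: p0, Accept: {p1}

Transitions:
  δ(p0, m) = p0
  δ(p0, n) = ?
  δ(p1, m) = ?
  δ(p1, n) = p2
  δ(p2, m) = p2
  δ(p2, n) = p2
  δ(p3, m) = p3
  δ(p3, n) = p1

From the language and accept set, identify what each state tracks — p0: zero n's; p1: two n's; p2: ≥ three n's (dead); p3: one n.
Each missing δ(q, a) is the state matching the new tracked value after reading a.
δ(p0, n) = p3; δ(p1, m) = p1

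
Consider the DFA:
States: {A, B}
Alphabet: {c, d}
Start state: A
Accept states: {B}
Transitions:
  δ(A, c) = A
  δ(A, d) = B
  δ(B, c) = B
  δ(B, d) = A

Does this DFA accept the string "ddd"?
Processing string "ddd":
  A --d--> B
  B --d--> A
  A --d--> B
Final state: B
Accept states: {B}
Yes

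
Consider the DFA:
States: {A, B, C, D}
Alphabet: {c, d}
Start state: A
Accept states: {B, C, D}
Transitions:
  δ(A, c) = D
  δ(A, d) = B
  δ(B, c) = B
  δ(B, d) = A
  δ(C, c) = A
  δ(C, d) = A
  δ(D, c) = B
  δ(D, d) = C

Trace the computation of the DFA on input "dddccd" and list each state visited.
read 'd': A → B
  read 'd': B → A
  read 'd': A → B
  read 'c': B → B
  read 'c': B → B
  read 'd': B → A
A -> B -> A -> B -> B -> B -> A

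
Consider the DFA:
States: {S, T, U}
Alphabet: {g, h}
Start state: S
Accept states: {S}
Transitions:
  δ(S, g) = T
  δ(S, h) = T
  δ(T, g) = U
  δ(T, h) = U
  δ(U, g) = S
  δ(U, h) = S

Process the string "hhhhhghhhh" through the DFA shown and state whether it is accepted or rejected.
Processing string "hhhhhghhhh":
  S --h--> T
  T --h--> U
  U --h--> S
  S --h--> T
  T --h--> U
  U --g--> S
  S --h--> T
  T --h--> U
  U --h--> S
  S --h--> T
Final state: T
Accept states: {S}
No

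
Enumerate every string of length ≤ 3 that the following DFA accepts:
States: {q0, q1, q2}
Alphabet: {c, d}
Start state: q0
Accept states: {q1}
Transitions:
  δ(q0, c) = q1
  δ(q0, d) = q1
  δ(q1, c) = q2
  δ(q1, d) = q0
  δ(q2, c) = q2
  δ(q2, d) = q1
c, d, ccd, cdc, cdd, dcd, ddc, ddd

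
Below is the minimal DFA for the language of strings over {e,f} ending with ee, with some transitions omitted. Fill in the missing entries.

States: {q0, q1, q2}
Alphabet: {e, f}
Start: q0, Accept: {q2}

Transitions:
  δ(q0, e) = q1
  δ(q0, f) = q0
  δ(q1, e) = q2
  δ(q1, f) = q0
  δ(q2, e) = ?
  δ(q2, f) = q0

From the language and accept set, identify what each state tracks — q0: last symbol not e; q1: one trailing e; q2: two trailing e's.
Each missing δ(q, a) is the state matching the new tracked value after reading a.
δ(q2, e) = q2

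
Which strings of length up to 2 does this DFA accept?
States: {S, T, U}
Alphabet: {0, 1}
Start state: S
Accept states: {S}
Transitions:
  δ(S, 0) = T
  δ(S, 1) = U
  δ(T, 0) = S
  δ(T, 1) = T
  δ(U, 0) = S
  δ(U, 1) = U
ε, 00, 10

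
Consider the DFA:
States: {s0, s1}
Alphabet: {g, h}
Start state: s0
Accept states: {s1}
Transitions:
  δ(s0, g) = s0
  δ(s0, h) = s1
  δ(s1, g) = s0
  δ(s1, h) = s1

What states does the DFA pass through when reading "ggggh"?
read 'g': s0 → s0
  read 'g': s0 → s0
  read 'g': s0 → s0
  read 'g': s0 → s0
  read 'h': s0 → s1
s0 -> s0 -> s0 -> s0 -> s0 -> s1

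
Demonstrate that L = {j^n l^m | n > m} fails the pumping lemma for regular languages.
Assume L is regular with pumping length p. Idea: pumping down the j-block drops the j-count to at most the l-count.
Choose s = j^(p+1) l^p ∈ L (|s| = 2p+1 ≥ p). By the pumping lemma, s = xyz with |xy| ≤ p, |y| > 0, so y = j^k with k ≥ 1. Take i = 0: xz = j^(p+1−k) l^p. Since k ≥ 1, p+1−k ≤ p, so the number of j's is no longer strictly greater than the number of l's, hence xz ∉ L.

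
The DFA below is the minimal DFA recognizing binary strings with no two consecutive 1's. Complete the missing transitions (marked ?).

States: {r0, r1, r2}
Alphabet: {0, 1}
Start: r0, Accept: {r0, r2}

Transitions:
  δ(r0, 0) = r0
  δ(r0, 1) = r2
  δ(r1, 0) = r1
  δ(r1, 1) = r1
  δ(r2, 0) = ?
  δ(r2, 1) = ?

From the language and accept set, identify what each state tracks — r0: last symbol not 1 (ok); r1: saw 11 (dead); r2: last symbol 1 (ok).
Each missing δ(q, a) is the state matching the new tracked value after reading a.
δ(r2, 0) = r0; δ(r2, 1) = r1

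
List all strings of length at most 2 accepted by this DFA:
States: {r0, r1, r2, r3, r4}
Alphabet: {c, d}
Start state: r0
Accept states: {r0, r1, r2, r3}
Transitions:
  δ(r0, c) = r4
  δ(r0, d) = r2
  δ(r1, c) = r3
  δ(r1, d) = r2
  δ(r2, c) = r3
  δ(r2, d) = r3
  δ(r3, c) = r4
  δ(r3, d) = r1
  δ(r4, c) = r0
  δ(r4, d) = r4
ε, d, cc, dc, dd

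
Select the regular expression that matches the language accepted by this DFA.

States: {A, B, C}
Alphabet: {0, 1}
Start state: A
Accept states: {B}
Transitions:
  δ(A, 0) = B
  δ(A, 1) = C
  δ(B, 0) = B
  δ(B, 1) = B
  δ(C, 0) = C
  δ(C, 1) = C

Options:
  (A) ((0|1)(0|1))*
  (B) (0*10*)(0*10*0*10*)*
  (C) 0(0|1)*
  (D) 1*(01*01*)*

Check each option against the DFA on short strings; one disagreement eliminates an option:
  (A) ((0|1)(0|1))*: on ε the DFA stays in A and rejects (A ∉ Accept), but the regex matches it → eliminate
  (B) (0*10*)(0*10*0*10*)*: on '0' the DFA goes A → B and accepts (B ∈ Accept), but the regex does not match it → eliminate
  (C) 0(0|1)*: agrees with the DFA on every string of length ≤ 6
  (D) 1*(01*01*)*: on ε the DFA stays in A and rejects (A ∉ Accept), but the regex matches it → eliminate
Only (C) is consistent with the DFA.
(C) 0(0|1)*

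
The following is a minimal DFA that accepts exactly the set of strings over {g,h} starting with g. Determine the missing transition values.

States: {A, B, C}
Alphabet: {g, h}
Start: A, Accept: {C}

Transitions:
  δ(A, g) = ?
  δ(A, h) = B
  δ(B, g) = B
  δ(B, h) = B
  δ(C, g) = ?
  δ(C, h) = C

From the language and accept set, identify what each state tracks — A: no input read; B: started with h (dead); C: started with g.
Each missing δ(q, a) is the state matching the new tracked value after reading a.
δ(A, g) = C; δ(C, g) = C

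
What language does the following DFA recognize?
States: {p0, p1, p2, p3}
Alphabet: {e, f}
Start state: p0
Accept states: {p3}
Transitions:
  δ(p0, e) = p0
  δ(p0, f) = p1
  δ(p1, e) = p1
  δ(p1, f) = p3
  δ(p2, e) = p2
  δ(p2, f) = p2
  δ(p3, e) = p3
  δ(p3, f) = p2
Testing a few strings:
  'eef' → reject
  'effe' → accept
  'efee' → reject
  'eeef' → reject
State roles: p0=zero f's; p1=one f; p2=≥ three f's (dead); p3=two f's
All strings over {e,f} containing exactly two f's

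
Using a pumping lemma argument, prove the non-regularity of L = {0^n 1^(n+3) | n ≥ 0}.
Assume L is regular with pumping length p. Idea: pumping the 0-block breaks the fixed offset of 3.
Choose s = 0^p 1^(p+3) ∈ L. By the pumping lemma, s = xyz with |xy| ≤ p, |y| > 0, so y = 0^k with k ≥ 1. Then xy²z = 0^(p+k) 1^(p+3). For this to be in L we would need p+3 = (p+k)+3, i.e. k = 0, contradicting k ≥ 1. So xy²z ∉ L.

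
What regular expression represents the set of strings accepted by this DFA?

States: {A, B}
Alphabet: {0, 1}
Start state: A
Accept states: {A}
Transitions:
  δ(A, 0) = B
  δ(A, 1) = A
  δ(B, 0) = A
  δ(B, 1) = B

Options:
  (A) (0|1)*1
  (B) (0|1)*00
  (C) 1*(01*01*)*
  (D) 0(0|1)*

Check each option against the DFA on short strings; one disagreement eliminates an option:
  (A) (0|1)*1: on ε the DFA stays in A and accepts (A ∈ Accept), but the regex does not match it → eliminate
  (B) (0|1)*00: on ε the DFA stays in A and accepts (A ∈ Accept), but the regex does not match it → eliminate
  (C) 1*(01*01*)*: agrees with the DFA on every string of length ≤ 6
  (D) 0(0|1)*: on ε the DFA stays in A and accepts (A ∈ Accept), but the regex does not match it → eliminate
Only (C) is consistent with the DFA.
(C) 1*(01*01*)*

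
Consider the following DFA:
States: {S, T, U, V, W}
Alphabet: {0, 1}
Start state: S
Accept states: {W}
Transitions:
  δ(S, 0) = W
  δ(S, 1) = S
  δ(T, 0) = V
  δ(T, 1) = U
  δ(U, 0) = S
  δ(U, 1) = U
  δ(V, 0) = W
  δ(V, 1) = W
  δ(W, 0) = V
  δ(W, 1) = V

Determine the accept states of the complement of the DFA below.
Complement accept states = All states \ Original accept states
= {S, T, U, V, W} \ {W}
{S, T, U, V}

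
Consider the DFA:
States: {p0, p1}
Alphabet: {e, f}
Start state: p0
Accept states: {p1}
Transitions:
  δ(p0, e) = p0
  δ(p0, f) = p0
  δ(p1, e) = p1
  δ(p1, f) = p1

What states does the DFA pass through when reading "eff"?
read 'e': p0 → p0
  read 'f': p0 → p0
  read 'f': p0 → p0
p0 -> p0 -> p0 -> p0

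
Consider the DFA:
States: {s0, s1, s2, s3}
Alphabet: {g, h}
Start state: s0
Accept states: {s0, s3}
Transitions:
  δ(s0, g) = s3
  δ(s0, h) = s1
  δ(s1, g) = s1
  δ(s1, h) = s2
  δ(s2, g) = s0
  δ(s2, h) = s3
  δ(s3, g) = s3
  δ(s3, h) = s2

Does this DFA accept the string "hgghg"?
Processing string "hgghg":
  s0 --h--> s1
  s1 --g--> s1
  s1 --g--> s1
  s1 --h--> s2
  s2 --g--> s0
Final state: s0
Accept states: {s0, s3}
Yes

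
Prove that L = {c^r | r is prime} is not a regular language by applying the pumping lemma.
Assume L is regular with pumping length p. Idea: pumping by a suitable count produces a composite length.
Let q be a prime with q ≥ p and choose s = c^q ∈ L. By the pumping lemma, s = xyz with |xy| ≤ p, |y| = k ≥ 1. Take i = q+1: |xy^(q+1)z| = q + q·k = q(1+k). Since q ≥ 2 and 1+k ≥ 2, q(1+k) is composite, so xy^(q+1)z ∉ L.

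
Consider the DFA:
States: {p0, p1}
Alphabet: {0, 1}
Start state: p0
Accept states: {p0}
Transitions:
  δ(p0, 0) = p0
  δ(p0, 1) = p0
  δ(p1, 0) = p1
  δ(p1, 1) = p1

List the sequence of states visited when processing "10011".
read '1': p0 → p0
  read '0': p0 → p0
  read '0': p0 → p0
  read '1': p0 → p0
  read '1': p0 → p0
p0 -> p0 -> p0 -> p0 -> p0 -> p0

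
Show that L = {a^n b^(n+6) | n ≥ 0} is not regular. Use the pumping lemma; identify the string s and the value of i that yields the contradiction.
Assume L is regular with pumping length p. Idea: pumping the a-block breaks the fixed offset of 6.
Choose s = a^p b^(p+6) ∈ L. By the pumping lemma, s = xyz with |xy| ≤ p, |y| > 0, so y = a^k with k ≥ 1. Then xy²z = a^(p+k) b^(p+6). For this to be in L we would need p+6 = (p+k)+6, i.e. k = 0, contradicting k ≥ 1. So xy²z ∉ L.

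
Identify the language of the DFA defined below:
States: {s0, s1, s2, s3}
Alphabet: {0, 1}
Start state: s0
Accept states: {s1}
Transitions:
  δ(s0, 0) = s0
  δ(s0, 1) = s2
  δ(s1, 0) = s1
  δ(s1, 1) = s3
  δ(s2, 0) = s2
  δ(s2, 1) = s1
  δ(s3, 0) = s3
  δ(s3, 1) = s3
Testing a few strings:
  '1' → reject
  '11' → accept
  '0001' → reject
  '10' → reject
State roles: s0=zero 1's; s1=two 1's; s2=one 1; s3=≥ three 1's (dead)
All binary strings containing exactly two 1's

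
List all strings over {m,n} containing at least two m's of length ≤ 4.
mm, mmm, mmn, mnm, nmm, mmmm, mmmn, mmnm, mmnn, mnmm, mnmn, mnnm, nmmm, nmmn, nmnm, nnmm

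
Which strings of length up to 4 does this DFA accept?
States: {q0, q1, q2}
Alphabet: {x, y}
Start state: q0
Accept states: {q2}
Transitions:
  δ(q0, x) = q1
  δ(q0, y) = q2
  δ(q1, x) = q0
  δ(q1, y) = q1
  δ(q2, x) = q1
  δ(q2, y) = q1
y, xxy, xyxy, yxxy, yyxy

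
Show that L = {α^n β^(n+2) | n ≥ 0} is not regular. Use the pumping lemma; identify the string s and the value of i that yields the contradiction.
Assume L is regular with pumping length p. Idea: pumping the α-block breaks the fixed offset of 2.
Choose s = α^p β^(p+2) ∈ L. By the pumping lemma, s = xyz with |xy| ≤ p, |y| > 0, so y = α^k with k ≥ 1. Then xy²z = α^(p+k) β^(p+2). For this to be in L we would need p+2 = (p+k)+2, i.e. k = 0, contradicting k ≥ 1. So xy²z ∉ L.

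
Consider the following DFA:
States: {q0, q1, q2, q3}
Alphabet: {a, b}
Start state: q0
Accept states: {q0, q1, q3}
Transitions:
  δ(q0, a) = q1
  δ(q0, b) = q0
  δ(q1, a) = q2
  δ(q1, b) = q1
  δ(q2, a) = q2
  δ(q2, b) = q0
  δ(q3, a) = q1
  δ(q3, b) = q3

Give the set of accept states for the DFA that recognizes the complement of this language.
Complement accept states = All states \ Original accept states
= {q0, q1, q2, q3} \ {q0, q1, q3}
{q2}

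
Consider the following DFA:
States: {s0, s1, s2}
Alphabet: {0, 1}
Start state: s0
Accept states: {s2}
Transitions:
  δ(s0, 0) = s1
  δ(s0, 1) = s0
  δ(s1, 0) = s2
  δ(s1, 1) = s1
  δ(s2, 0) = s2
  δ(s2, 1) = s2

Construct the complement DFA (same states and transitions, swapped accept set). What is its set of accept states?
Complement accept states = All states \ Original accept states
= {s0, s1, s2} \ {s2}
{s0, s1}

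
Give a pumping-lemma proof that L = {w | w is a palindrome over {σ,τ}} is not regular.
Assume L is regular with pumping length p. Idea: pumping the leading σ-block breaks the symmetry.
Choose s = σ^p τ σ^p (a palindrome of length 2p+1 ≥ p). By the pumping lemma, s = xyz with |xy| ≤ p, |y| > 0, so y = σ^k with k > 0 (xy lies entirely in the first σ^p). Then xy²z = σ^(p+k) τ σ^p, which is not a palindrome since p+k ≠ p.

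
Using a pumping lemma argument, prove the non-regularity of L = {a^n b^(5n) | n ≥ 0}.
Assume L is regular with pumping length p. Idea: pumping the a-block breaks the 1:5 ratio.
Choose s = a^p b^(5p) (length 6p ≥ p). By the pumping lemma, s = xyz with |xy| ≤ p, |y| > 0, so y = a^k with k ≥ 1. Then xy²z = a^(p+k) b^(5p). For this to be in L we would need 5p = 5(p+k), i.e. 5k = 0, contradicting k ≥ 1. So xy²z ∉ L.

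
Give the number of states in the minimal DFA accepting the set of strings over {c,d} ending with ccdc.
By Myhill–Nerode, count the distinguishable equivalence classes: 5 classes — one per longest suffix of the input that is a prefix of 'ccdc' (lengths 0 through 4); only the length-4 class is accepting.
5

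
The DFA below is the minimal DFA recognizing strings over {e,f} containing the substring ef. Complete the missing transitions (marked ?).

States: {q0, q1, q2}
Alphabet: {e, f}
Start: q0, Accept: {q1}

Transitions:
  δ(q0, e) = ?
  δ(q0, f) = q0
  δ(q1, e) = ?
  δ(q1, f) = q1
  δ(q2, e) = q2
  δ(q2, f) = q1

From the language and accept set, identify what each state tracks — q0: no e seen yet; q1: substring ef seen; q2: seen a e, waiting for f.
Each missing δ(q, a) is the state matching the new tracked value after reading a.
δ(q0, e) = q2; δ(q1, e) = q1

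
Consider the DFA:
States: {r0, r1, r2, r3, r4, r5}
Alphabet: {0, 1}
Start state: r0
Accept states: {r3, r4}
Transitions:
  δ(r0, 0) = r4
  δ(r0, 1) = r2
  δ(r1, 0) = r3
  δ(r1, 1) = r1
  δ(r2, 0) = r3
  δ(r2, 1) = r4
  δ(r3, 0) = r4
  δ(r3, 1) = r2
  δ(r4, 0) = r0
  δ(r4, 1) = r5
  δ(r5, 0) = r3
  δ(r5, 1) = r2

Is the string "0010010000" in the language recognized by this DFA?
Processing string "0010010000":
  r0 --0--> r4
  r4 --0--> r0
  r0 --1--> r2
  r2 --0--> r3
  r3 --0--> r4
  r4 --1--> r5
  r5 --0--> r3
  r3 --0--> r4
  r4 --0--> r0
  r0 --0--> r4
Final state: r4
Accept states: {r3, r4}
Yes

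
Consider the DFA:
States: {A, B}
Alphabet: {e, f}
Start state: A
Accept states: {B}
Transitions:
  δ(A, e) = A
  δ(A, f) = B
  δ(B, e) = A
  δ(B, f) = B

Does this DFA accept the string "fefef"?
Processing string "fefef":
  A --f--> B
  B --e--> A
  A --f--> B
  B --e--> A
  A --f--> B
Final state: B
Accept states: {B}
Yes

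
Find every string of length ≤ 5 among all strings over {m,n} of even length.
ε, mm, mn, nm, nn, mmmm, mmmn, mmnm, mmnn, mnmm, mnmn, mnnm, mnnn, nmmm, nmmn, nmnm, nmnn, nnmm, nnmn, nnnm, nnnn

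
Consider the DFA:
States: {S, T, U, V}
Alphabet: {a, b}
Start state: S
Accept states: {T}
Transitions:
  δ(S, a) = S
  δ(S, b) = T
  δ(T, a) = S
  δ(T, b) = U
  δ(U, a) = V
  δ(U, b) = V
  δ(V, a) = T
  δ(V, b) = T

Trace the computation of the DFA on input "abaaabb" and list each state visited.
read 'a': S → S
  read 'b': S → T
  read 'a': T → S
  read 'a': S → S
  read 'a': S → S
  read 'b': S → T
  read 'b': T → U
S -> S -> T -> S -> S -> S -> T -> U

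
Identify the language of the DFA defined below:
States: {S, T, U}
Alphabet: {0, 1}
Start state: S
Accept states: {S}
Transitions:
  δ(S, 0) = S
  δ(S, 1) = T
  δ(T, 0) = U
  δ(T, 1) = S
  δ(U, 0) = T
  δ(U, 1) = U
Testing a few strings:
  '1011' → reject
  '010' → reject
  '000' → accept
  '0' → accept
State roles: S=value ≡ 0 (mod 3); T=value ≡ 1 (mod 3); U=value ≡ 2 (mod 3)
All binary strings representing a multiple of 3 (read in base 2; leading zeros allowed and ε counts as 0)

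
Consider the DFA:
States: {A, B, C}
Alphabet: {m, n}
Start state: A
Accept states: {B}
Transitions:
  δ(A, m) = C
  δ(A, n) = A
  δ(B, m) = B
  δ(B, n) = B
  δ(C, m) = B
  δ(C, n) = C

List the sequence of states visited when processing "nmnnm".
read 'n': A → A
  read 'm': A → C
  read 'n': C → C
  read 'n': C → C
  read 'm': C → B
A -> A -> C -> C -> C -> B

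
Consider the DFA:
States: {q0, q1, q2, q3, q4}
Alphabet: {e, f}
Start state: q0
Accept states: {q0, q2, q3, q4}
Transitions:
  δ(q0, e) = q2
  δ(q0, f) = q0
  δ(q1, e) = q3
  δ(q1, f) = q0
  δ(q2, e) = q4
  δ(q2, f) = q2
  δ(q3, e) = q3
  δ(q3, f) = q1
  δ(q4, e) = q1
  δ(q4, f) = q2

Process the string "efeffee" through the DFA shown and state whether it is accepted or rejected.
Processing string "efeffee":
  q0 --e--> q2
  q2 --f--> q2
  q2 --e--> q4
  q4 --f--> q2
  q2 --f--> q2
  q2 --e--> q4
  q4 --e--> q1
Final state: q1
Accept states: {q0, q2, q3, q4}
No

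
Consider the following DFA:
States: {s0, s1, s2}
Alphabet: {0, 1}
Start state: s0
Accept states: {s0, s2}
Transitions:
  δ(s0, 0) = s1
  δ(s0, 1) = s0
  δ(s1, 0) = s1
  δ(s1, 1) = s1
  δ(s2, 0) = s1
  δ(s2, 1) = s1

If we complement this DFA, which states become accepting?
Complement accept states = All states \ Original accept states
= {s0, s1, s2} \ {s0, s2}
{s1}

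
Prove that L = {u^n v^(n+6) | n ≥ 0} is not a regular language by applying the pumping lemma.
Assume L is regular with pumping length p. Idea: pumping the u-block breaks the fixed offset of 6.
Choose s = u^p v^(p+6) ∈ L. By the pumping lemma, s = xyz with |xy| ≤ p, |y| > 0, so y = u^k with k ≥ 1. Then xy²z = u^(p+k) v^(p+6). For this to be in L we would need p+6 = (p+k)+6, i.e. k = 0, contradicting k ≥ 1. So xy²z ∉ L.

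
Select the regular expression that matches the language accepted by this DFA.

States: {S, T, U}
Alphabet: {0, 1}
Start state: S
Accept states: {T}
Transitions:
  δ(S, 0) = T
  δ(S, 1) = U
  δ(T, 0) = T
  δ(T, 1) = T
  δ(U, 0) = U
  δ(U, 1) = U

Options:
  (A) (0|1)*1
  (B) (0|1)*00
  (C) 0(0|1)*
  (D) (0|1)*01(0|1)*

Check each option against the DFA on short strings; one disagreement eliminates an option:
  (A) (0|1)*1: on '0' the DFA goes S → T and accepts (T ∈ Accept), but the regex does not match it → eliminate
  (B) (0|1)*00: on '0' the DFA goes S → T and accepts (T ∈ Accept), but the regex does not match it → eliminate
  (C) 0(0|1)*: agrees with the DFA on every string of length ≤ 6
  (D) (0|1)*01(0|1)*: on '0' the DFA goes S → T and accepts (T ∈ Accept), but the regex does not match it → eliminate
Only (C) is consistent with the DFA.
(C) 0(0|1)*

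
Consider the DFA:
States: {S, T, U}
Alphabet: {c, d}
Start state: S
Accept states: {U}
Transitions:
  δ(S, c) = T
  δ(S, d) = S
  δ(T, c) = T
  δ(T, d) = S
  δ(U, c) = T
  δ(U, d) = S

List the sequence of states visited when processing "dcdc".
read 'd': S → S
  read 'c': S → T
  read 'd': T → S
  read 'c': S → T
S -> S -> T -> S -> T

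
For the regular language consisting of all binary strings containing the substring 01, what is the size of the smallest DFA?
By Myhill–Nerode, count the distinguishable equivalence classes: 3 classes — one per longest suffix of the input that is a prefix of '01' (lengths 0 through 1), plus an absorbing 'already seen 01' class.
3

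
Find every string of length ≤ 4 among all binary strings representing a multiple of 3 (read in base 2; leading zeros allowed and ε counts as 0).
ε, 0, 00, 11, 000, 011, 110, 0000, 0011, 0110, 1001, 1100, 1111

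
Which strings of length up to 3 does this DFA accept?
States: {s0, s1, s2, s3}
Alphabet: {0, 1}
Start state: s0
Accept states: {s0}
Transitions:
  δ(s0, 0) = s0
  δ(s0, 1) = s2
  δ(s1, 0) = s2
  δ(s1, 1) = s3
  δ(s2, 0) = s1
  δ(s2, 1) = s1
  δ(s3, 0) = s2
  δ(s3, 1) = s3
ε, 0, 00, 000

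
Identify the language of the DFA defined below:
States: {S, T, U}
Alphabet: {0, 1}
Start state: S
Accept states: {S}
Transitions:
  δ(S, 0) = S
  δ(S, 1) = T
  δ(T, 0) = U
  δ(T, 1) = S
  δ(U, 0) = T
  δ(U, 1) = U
Testing a few strings:
  '0010' → reject
  '10' → reject
  '1000' → reject
  '01' → reject
State roles: S=value ≡ 0 (mod 3); T=value ≡ 1 (mod 3); U=value ≡ 2 (mod 3)
All binary strings representing a multiple of 3 (read in base 2; leading zeros allowed and ε counts as 0)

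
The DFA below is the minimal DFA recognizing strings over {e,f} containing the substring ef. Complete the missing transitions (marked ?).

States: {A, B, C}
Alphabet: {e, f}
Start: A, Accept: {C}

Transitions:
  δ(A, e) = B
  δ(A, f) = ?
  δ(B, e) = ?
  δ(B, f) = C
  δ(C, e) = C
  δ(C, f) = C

From the language and accept set, identify what each state tracks — A: no e seen yet; B: seen a e, waiting for f; C: substring ef seen.
Each missing δ(q, a) is the state matching the new tracked value after reading a.
δ(A, f) = A; δ(B, e) = B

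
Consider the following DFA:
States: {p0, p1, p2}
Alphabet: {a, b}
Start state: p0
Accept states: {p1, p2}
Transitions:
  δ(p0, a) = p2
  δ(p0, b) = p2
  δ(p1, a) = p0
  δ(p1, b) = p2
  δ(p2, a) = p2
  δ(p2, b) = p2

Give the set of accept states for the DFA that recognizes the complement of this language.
Complement accept states = All states \ Original accept states
= {p0, p1, p2} \ {p1, p2}
{p0}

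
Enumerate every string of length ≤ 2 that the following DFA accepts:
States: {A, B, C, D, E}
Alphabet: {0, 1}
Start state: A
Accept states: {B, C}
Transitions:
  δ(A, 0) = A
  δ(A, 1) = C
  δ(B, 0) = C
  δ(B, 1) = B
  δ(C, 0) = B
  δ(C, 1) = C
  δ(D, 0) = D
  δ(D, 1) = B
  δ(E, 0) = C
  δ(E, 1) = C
1, 01, 10, 11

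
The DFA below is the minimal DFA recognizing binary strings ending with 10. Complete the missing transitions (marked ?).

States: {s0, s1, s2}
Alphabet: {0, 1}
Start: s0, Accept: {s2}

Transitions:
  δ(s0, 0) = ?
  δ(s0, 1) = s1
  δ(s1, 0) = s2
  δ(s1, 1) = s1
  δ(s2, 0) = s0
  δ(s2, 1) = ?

From the language and accept set, identify what each state tracks — s0: no suffix match; s1: one trailing 1; s2: suffix is 10.
Each missing δ(q, a) is the state matching the new tracked value after reading a.
δ(s0, 0) = s0; δ(s2, 1) = s1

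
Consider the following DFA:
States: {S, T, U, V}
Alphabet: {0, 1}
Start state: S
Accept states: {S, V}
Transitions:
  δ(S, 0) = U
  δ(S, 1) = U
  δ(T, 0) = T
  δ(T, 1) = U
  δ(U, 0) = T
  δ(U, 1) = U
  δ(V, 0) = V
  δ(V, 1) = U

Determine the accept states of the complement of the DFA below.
Complement accept states = All states \ Original accept states
= {S, T, U, V} \ {S, V}
{T, U}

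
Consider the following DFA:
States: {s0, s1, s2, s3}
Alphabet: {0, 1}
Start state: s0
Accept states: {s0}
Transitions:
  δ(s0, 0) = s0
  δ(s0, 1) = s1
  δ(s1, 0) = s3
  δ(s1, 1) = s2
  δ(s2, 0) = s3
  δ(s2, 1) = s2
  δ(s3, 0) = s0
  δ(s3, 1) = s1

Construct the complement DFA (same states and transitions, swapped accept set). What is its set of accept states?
Complement accept states = All states \ Original accept states
= {s0, s1, s2, s3} \ {s0}
{s1, s2, s3}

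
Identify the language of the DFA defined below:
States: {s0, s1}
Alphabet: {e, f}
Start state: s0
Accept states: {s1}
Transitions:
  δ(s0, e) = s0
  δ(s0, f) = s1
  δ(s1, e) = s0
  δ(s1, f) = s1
Testing a few strings:
  'e' → reject
  'efe' → reject
  'fef' → accept
  'ef' → accept
State roles: s0=last symbol not f; s1=last symbol is f
All strings over {e,f} ending with f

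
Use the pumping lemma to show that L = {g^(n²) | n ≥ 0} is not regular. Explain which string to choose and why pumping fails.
Assume L is regular with pumping length p. Idea: pumping adds a fixed amount, but gaps between consecutive squares grow.
Choose s = g^(p²) (length p² ≥ p). By the pumping lemma, s = xyz with |xy| ≤ p, |y| > 0, so |y| = k with 1 ≤ k ≤ p. Then |xy²z| = p²+k. Since p² < p²+k ≤ p²+p < (p+1)², the length p²+k lies strictly between consecutive squares, so it is not a perfect square and xy²z ∉ L.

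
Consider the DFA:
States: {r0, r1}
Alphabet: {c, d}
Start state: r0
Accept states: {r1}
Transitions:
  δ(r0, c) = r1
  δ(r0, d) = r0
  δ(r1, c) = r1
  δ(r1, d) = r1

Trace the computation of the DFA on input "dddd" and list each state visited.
read 'd': r0 → r0
  read 'd': r0 → r0
  read 'd': r0 → r0
  read 'd': r0 → r0
r0 -> r0 -> r0 -> r0 -> r0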